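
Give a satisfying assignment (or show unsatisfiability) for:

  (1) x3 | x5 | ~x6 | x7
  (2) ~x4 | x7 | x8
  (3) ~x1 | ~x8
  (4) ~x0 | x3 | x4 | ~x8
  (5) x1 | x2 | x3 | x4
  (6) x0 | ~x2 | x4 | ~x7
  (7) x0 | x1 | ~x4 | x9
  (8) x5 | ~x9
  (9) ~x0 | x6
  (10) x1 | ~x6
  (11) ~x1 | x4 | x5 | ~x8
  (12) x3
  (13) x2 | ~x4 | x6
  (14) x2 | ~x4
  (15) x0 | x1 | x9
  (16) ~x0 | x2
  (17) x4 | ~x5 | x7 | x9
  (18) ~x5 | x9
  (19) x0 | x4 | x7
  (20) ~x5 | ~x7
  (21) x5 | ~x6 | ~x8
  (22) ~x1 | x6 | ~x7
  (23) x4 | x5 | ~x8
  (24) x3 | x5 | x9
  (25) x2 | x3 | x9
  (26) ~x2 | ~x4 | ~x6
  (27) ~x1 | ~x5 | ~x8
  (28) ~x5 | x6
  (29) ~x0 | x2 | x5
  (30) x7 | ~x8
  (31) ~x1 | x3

x0: False; x1: True; x2: False; x3: True; x4: False; x5: False; x6: True; x7: True; x8: False; x9: False

Unit clause (x3) forces x3 = True.
Set x0 = False.
Try x1 = False:
  (x1 | ~x6) forces x6 = False.
  (x0 | x1 | x9) forces x9 = True.
  (x5 | ~x9) forces x5 = True.
  clause (~x5 | x6) is falsified — backtrack.
So x1 = True.
  then (~x1 | ~x8) forces x8 = False.
Set x2 = False.
  then (x2 | ~x4) forces x4 = False.
  then (x0 | x4 | x7) forces x7 = True.
  then (~x5 | ~x7) forces x5 = False.
  then (~x1 | x6 | ~x7) forces x6 = True.
  then (x5 | ~x9) forces x9 = False.
All clauses satisfied.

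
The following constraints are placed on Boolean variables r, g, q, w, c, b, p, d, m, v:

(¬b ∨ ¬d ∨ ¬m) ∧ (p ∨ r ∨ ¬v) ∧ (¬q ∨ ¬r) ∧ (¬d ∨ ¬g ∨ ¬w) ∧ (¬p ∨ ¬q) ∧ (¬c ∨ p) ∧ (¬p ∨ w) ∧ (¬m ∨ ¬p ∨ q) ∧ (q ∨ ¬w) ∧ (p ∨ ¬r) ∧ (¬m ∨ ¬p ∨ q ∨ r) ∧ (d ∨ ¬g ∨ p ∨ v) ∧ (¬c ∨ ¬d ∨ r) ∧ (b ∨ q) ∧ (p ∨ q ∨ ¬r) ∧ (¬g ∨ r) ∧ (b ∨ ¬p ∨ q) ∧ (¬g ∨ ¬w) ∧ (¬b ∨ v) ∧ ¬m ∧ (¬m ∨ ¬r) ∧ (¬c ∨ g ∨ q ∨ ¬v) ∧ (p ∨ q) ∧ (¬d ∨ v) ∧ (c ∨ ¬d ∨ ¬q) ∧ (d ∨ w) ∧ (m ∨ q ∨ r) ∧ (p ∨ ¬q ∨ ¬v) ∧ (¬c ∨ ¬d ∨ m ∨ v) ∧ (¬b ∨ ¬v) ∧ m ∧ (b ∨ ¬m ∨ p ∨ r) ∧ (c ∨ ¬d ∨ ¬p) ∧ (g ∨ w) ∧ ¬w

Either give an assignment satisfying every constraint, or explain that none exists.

Case m = True:
  Clause (¬m) is falsified — contradiction.
Case m = False:
  Clause (m) is falsified — contradiction.
Both cases fail, so the formula is unsatisfiable.

Unsatisfiable — no assignment works.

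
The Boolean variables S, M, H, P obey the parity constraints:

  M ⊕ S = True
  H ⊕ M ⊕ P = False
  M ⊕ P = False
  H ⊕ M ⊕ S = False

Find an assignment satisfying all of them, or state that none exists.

The formula is unsatisfiable.

Adding constraints 1, 2, 3, 4 mod 2: every variable appears an even number of times on the left, so the left side is 0.
But the right sides sum to 1 (mod 2). 0 ≠ 1 — the system is inconsistent.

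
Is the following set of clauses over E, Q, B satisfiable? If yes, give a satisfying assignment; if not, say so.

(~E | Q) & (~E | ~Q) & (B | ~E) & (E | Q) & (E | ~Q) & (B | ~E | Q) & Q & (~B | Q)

Case Q = True:
  (~E | ~Q) forces E = False.
  Clause (E | ~Q) is falsified — contradiction.
Case Q = False:
  Clause (Q) is falsified — contradiction.
Both cases fail, so the formula is unsatisfiable.

UNSATISFIABLE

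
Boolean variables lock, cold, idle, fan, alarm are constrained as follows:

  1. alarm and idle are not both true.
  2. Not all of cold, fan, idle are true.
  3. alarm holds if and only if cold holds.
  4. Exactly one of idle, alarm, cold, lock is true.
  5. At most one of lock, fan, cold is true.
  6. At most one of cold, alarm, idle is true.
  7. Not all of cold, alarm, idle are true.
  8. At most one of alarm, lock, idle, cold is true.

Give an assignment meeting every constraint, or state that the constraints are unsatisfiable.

lock: False, cold: False, idle: True, fan: False, alarm: False

  (1) alarm=F, idle=T — not both ✓
  (2) {cold, fan, idle}: 1/3 true — not all ✓
  (3) alarm=F, cold=F — same ✓
  (4) {idle, alarm, cold, lock}: 1 true — exactly one ✓
  (5) {lock, fan, cold}: 0 true — at most one ✓
  (6) {cold, alarm, idle}: 1 true — at most one ✓
  (7) {cold, alarm, idle}: 1/3 true — not all ✓
  (8) {alarm, lock, idle, cold}: 1 true — at most one ✓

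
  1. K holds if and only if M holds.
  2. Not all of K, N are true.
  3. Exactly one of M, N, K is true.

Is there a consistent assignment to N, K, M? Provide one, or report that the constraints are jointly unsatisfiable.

N=T; K=F; M=F

  (1) K=F, M=F — same ✓
  (2) {K, N}: 1/2 true — not all ✓
  (3) {M, N, K}: 1 true — exactly one ✓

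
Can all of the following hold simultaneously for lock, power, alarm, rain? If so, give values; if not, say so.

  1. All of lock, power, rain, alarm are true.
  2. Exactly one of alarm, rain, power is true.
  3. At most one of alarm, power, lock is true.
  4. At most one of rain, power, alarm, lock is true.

Case power = True:
  (1) forces lock = True.
  Constraint (3) is violated (power=T, lock=T) — contradiction.
Case power = False:
  Constraint (1) is violated (power=F) — contradiction.
Both cases fail — unsatisfiable.

UNSATISFIABLE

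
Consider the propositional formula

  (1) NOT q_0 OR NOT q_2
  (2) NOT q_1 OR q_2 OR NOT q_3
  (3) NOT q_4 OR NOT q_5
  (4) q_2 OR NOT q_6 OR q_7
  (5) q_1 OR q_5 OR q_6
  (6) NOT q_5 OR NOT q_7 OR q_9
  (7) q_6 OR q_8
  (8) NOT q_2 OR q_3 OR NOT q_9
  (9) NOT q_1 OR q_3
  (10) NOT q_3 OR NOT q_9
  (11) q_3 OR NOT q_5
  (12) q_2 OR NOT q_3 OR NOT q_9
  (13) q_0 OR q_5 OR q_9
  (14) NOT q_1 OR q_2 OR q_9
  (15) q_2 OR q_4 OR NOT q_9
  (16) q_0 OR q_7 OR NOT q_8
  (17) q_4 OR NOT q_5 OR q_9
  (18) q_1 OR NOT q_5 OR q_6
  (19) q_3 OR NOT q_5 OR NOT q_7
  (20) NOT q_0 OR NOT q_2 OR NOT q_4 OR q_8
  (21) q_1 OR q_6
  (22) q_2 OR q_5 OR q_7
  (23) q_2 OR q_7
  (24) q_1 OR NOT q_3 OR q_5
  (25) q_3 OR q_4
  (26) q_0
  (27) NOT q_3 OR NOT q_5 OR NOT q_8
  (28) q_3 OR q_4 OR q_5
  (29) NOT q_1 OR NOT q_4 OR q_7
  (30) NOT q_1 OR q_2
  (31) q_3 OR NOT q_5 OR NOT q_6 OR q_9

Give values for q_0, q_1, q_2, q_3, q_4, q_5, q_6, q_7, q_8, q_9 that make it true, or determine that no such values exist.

Unit clause (q_0) forces q_0 = True.
In (NOT q_0 OR NOT q_2) only NOT q_2 is left, so q_2 = False.
In (q_2 OR q_7) only q_7 is left, so q_7 = True.
In (NOT q_1 OR q_2) only NOT q_1 is left, so q_1 = False.
In (q_1 OR q_6) only q_6 is left, so q_6 = True.
Set q_3 = False.
  then (q_3 OR NOT q_5) forces q_5 = False.
  then (q_3 OR q_4) forces q_4 = True.
Set q_8 = True.
Set q_9 = True.
All clauses satisfied.

q_0=T, q_1=F, q_2=F, q_3=F, q_4=T, q_5=F, q_6=T, q_7=T, q_8=T, q_9=T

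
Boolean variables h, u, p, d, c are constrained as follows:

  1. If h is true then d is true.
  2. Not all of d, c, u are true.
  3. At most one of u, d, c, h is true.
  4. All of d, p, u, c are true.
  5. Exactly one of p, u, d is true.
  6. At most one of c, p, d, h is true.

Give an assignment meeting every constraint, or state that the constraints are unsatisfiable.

Unsatisfiable — no assignment works.

Case p = True:
  (4) forces d = True.
  Constraint (5) is violated (p=T, d=T) — contradiction.
Case p = False:
  Constraint (4) is violated (p=F) — contradiction.
Both cases fail — unsatisfiable.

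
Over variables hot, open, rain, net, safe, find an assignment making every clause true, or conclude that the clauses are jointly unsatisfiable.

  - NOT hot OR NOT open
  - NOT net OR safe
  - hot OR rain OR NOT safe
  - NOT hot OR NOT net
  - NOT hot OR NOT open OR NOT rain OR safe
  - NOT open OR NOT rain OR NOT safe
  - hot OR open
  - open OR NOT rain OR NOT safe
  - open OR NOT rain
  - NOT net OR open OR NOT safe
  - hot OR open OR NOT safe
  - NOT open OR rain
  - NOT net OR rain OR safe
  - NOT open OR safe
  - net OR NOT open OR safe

hot = True; open = False; rain = False; net = False; safe = True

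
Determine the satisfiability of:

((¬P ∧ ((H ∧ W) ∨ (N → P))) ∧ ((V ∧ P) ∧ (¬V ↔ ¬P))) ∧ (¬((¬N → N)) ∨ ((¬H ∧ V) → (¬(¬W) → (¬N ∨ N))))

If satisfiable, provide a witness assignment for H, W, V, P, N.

Case P = True: the conjunct ¬P is False.
Case P = False: the conjunct P is False.
Both cases fail — unsatisfiable.

No satisfying assignment exists.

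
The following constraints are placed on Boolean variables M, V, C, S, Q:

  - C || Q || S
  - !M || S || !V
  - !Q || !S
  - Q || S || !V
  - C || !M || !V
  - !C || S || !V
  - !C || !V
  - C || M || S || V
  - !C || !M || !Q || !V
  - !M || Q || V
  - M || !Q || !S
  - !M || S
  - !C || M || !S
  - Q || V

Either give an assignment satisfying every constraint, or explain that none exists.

Try M = True:
  (!M || S) forces S = True.
  (!Q || !S) forces Q = False.
  (!M || Q || V) forces V = True.
  (C || !M || !V) forces C = True.
  clause (!C || !V) is falsified — backtrack.
So M = False.
Set V = True.
  then (!C || !V) forces C = False.
Set S = False.
  then (C || Q || S) forces Q = True.
All clauses satisfied.

M = False, V = True, C = False, S = False, Q = True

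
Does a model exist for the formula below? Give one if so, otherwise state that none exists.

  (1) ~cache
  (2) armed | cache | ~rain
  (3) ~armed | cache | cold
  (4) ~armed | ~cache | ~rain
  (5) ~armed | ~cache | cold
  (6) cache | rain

rain: True, cache: False, armed: True, cold: True

Unit clause (~cache) forces cache = False.
In (cache | rain) only rain is left, so rain = True.
In (armed | cache | ~rain) only armed is left, so armed = True.
In (~armed | cache | cold) only cold is left, so cold = True.
Check each clause:
  (~cache): ~cache holds.
  (armed | cache | ~rain): armed holds.
  (~armed | cache | cold): cold holds.
  (~armed | ~cache | ~rain): ~cache holds.
  (~armed | ~cache | cold): ~cache holds.
  (cache | rain): rain holds.
All clauses satisfied.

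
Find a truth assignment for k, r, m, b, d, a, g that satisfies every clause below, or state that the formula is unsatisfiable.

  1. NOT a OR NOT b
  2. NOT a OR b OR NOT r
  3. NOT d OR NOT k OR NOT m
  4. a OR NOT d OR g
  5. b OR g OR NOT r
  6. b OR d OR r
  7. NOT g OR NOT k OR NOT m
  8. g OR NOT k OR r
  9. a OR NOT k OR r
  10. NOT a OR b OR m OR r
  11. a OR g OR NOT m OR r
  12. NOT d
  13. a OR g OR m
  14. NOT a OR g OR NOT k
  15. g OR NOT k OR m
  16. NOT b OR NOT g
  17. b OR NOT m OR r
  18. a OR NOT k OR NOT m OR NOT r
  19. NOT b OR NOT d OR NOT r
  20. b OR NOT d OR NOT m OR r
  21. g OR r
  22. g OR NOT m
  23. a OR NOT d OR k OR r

k = False, r = True, m = True, b = False, d = False, a = False, g = True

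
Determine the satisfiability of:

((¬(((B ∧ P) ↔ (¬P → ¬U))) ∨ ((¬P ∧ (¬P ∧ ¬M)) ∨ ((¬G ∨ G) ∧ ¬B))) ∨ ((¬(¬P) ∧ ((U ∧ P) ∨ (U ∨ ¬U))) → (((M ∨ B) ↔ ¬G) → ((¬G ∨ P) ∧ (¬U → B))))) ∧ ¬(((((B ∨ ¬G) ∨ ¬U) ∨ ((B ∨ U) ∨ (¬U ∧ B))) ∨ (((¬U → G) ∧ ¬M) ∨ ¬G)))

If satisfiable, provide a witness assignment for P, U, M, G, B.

The conjunct ¬(((((B ∨ ¬G) ∨ ¬U) ∨ ((B ∨ U) ∨ (¬U ∧ B))) ∨ (((¬U → G) ∧ ¬M) ∨ ¬G))) is unsatisfiable on its own:
  U = True: this becomes ¬((True ∨ (¬M ∨ ¬G))) = False.
  U = False: this becomes ¬((True ∨ ((G ∧ ¬M) ∨ ¬G))) = False.
So the whole conjunction is unsatisfiable.

Unsatisfiable — no assignment works.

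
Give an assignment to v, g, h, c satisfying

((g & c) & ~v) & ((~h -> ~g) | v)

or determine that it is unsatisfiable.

v=F, g=T, h=T, c=T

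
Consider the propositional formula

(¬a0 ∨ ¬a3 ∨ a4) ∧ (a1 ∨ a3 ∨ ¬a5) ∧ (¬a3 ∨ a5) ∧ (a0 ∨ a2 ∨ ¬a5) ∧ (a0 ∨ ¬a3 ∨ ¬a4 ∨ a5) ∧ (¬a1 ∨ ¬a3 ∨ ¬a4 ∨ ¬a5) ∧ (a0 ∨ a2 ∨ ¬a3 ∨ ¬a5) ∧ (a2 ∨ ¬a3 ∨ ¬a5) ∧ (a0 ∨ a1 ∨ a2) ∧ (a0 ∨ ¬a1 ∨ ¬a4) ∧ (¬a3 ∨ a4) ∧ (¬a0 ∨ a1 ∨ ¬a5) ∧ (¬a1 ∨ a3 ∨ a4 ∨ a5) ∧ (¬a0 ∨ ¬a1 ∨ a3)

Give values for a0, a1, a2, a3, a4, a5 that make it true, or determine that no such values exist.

a0 = False; a1 = False; a2 = True; a3 = False; a4 = True; a5 = False

Set a0 = False.
Set a1 = False.
  then (a0 ∨ a1 ∨ a2) forces a2 = True.
Set a3 = False.
  then (a1 ∨ a3 ∨ ¬a5) forces a5 = False.
Set a4 = True.
All clauses satisfied.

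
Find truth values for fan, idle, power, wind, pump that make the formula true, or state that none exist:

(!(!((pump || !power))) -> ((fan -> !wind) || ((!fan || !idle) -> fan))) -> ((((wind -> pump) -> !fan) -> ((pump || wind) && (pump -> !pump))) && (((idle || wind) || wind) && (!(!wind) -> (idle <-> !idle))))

fan=T, idle=T, power=F, wind=F, pump=T

  (!(!((pump || !power))) -> ((fan -> !wind) || ((!fan || !idle) -> fan))) -> ((((wind -> pump) -> !fan) -> ((pump || wind) && (pump -> !pump))) && (((idle || wind) || wind) && (!(!wind) -> (idle <-> !idle)))) = True
    !(!((pump || !power))) -> ((fan -> !wind) || ((!fan || !idle) -> fan)) = True
      !(!((pump || !power))) = True
        !((pump || !power)) = False
          pump || !power = True
            !power = True
      (fan -> !wind) || ((!fan || !idle) -> fan) = True
        fan -> !wind = True
          !wind = True
        (!fan || !idle) -> fan = True
          !fan || !idle = False
            !fan = False
            !idle = False
    (((wind -> pump) -> !fan) -> ((pump || wind) && (pump -> !pump))) && (((idle || wind) || wind) && (!(!wind) -> (idle <-> !idle))) = True
      ((wind -> pump) -> !fan) -> ((pump || wind) && (pump -> !pump)) = True
        (wind -> pump) -> !fan = False
          wind -> pump = True
          !fan = False
        (pump || wind) && (pump -> !pump) = False
          pump || wind = True
          pump -> !pump = False
            !pump = False
      ((idle || wind) || wind) && (!(!wind) -> (idle <-> !idle)) = True
        (idle || wind) || wind = True
          idle || wind = True
        !(!wind) -> (idle <-> !idle) = True
          !(!wind) = False
            !wind = True
          idle <-> !idle = False
            !idle = False
The formula evaluates to True.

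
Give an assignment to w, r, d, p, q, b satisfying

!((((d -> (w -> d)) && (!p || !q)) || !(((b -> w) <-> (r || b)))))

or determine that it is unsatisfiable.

w = True, r = True, d = True, p = True, q = True, b = True

  !((((d -> (w -> d)) && (!p || !q)) || !(((b -> w) <-> (r || b))))) = True
    ((d -> (w -> d)) && (!p || !q)) || !(((b -> w) <-> (r || b))) = False
      (d -> (w -> d)) && (!p || !q) = False
        d -> (w -> d) = True
          w -> d = True
        !p || !q = False
          !p = False
          !q = False
      !(((b -> w) <-> (r || b))) = False
        (b -> w) <-> (r || b) = True
          b -> w = True
          r || b = True
The formula evaluates to True.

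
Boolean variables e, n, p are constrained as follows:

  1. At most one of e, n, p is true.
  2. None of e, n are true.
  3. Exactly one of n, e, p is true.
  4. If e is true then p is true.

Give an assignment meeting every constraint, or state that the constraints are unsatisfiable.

e = False; n = False; p = True

  (1) {e, n, p}: 1 true — at most one ✓
  (2) {e, n}: 0 true — none ✓
  (3) {n, e, p}: 1 true — exactly one ✓
  (4) e=F ⇒ p: vacuous ✓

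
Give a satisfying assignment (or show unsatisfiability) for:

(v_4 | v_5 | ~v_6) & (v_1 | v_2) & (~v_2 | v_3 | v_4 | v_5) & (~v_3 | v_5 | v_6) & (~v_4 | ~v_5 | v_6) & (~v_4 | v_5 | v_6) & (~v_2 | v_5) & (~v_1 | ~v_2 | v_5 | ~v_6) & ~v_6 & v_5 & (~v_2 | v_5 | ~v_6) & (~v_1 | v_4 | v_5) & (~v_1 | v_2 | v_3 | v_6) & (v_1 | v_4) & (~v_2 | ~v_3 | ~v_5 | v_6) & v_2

Unit clause (~v_6) forces v_6 = False.
Unit clause (v_5) forces v_5 = True.
Unit clause (v_2) forces v_2 = True.
In (~v_4 | ~v_5 | v_6) only ~v_4 is left, so v_4 = False.
In (v_1 | v_4) only v_1 is left, so v_1 = True.
In (~v_2 | ~v_3 | ~v_5 | v_6) only ~v_3 is left, so v_3 = False.
All clauses satisfied.

v_1 = True, v_2 = True, v_3 = False, v_4 = False, v_5 = True, v_6 = False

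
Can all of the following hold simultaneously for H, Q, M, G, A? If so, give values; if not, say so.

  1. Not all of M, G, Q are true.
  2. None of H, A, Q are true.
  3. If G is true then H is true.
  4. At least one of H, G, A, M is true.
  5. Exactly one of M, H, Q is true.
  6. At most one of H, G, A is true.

H = False; Q = False; M = True; G = False; A = False

  (1) {M, G, Q}: 1/3 true — not all ✓
  (2) {H, A, Q}: 0 true — none ✓
  (3) G=F ⇒ H: vacuous ✓
  (4) {H, G, A, M}: 1 true — at least one ✓
  (5) {M, H, Q}: 1 true — exactly one ✓
  (6) {H, G, A}: 0 true — at most one ✓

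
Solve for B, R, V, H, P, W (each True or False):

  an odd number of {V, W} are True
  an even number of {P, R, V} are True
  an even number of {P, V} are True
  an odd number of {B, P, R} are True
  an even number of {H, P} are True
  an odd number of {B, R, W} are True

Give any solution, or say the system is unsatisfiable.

UNSATISFIABLE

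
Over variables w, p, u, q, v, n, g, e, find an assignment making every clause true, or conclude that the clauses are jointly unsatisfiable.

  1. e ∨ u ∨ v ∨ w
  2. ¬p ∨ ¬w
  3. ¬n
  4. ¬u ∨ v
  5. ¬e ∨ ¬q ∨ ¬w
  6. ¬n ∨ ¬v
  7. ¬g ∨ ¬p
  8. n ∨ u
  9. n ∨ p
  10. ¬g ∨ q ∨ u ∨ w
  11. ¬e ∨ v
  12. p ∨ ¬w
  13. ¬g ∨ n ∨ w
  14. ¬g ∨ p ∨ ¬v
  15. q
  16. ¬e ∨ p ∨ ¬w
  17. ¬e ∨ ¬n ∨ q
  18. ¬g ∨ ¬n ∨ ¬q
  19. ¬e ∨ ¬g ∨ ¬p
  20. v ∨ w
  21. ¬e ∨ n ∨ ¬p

Unit clause (¬n) forces n = False.
In (n ∨ u) only u is left, so u = True.
In (n ∨ p) only p is left, so p = True.
Unit clause (q) forces q = True.
In (¬e ∨ n ∨ ¬p) only ¬e is left, so e = False.
In (¬p ∨ ¬w) only ¬w is left, so w = False.
In (¬u ∨ v) only v is left, so v = True.
In (¬g ∨ ¬p) only ¬g is left, so g = False.
All clauses satisfied.

w=F, p=T, u=T, q=T, v=T, n=F, g=F, e=F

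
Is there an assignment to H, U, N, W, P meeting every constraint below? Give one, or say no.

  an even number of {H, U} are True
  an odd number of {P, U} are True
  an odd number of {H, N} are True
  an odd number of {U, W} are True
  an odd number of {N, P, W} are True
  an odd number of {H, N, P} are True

Adding constraints 1, 4, 5, 6 mod 2: every variable appears an even number of times on the left, so the left side is 0.
But the right sides sum to 1 (mod 2). 0 ≠ 1 — the system is inconsistent.

No satisfying assignment exists.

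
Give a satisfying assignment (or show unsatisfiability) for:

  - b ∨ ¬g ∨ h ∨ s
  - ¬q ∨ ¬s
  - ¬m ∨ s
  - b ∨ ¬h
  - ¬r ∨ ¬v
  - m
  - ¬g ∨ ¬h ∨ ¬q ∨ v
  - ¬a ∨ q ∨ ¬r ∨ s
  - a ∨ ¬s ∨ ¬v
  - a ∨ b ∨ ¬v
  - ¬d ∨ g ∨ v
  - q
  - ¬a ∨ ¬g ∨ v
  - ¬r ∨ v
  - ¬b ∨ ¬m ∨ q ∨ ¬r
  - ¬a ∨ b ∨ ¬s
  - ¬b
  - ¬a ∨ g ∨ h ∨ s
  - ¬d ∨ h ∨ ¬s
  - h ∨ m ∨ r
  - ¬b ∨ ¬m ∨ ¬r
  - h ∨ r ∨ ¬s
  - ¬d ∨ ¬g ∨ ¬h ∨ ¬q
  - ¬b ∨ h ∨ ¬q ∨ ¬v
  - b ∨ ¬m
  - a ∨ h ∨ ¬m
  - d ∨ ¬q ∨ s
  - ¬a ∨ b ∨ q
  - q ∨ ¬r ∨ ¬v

Unsatisfiable — no assignment works.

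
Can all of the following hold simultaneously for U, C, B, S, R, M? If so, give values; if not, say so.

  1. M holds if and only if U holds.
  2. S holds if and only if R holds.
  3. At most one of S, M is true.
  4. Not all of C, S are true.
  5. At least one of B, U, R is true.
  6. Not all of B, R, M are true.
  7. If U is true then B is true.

U: False, C: False, B: False, S: True, R: True, M: False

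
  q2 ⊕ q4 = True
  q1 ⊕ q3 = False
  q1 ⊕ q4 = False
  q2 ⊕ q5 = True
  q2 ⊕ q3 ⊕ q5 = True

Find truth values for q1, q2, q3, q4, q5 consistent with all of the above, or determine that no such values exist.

q1=F; q2=T; q3=F; q4=F; q5=F

q2 ⊕ q4 = T ⊕ F = True ✓
q1 ⊕ q3 = F ⊕ F = False ✓
q1 ⊕ q4 = F ⊕ F = False ✓
q2 ⊕ q5 = T ⊕ F = True ✓
q2 ⊕ q3 ⊕ q5 = T ⊕ F ⊕ F = True ✓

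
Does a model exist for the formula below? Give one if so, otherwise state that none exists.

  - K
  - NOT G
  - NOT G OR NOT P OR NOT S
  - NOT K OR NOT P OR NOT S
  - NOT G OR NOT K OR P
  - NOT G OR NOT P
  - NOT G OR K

G = False, K = True, P = True, S = False

Unit clause (K) forces K = True.
Unit clause (NOT G) forces G = False.
Set P = True.
  then (NOT K OR NOT P OR NOT S) forces S = False.
All clauses satisfied.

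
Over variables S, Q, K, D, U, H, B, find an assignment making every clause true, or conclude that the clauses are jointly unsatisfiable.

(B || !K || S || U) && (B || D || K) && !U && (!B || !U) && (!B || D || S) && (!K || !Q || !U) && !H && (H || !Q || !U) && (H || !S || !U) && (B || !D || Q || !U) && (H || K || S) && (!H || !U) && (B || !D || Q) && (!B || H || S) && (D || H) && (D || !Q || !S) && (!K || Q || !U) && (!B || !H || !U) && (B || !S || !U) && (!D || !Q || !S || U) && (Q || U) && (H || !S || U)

Case S = True:
  (!U) forces U = False.
  (!H) forces H = False.
  Clause (H || !S || U) is falsified — contradiction.
Case S = False:
  (!U) forces U = False.
  (!H) forces H = False.
  (H || K || S) forces K = True.
  (B || !K || S || U) forces B = True.
  Clause (!B || H || S) is falsified — contradiction.
Both cases fail, so the formula is unsatisfiable.

Unsatisfiable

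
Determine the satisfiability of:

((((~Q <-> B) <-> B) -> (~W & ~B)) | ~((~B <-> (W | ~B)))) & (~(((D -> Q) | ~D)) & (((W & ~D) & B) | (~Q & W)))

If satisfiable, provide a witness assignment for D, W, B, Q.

D = True, W = True, B = True, Q = False

  (((~Q <-> B) <-> B) -> (~W & ~B)) | ~((~B <-> (W | ~B))) = True
    ((~Q <-> B) <-> B) -> (~W & ~B) = False
      (~Q <-> B) <-> B = True
        ~Q <-> B = True
          ~Q = True
      ~W & ~B = False
        ~W = False
        ~B = False
    ~((~B <-> (W | ~B))) = True
      ~B <-> (W | ~B) = False
        ~B = False
        W | ~B = True
          ~B = False
  ~(((D -> Q) | ~D)) & (((W & ~D) & B) | (~Q & W)) = True
    ~(((D -> Q) | ~D)) = True
      (D -> Q) | ~D = False
        D -> Q = False
        ~D = False
    ((W & ~D) & B) | (~Q & W) = True
      (W & ~D) & B = False
        W & ~D = False
          ~D = False
      ~Q & W = True
        ~Q = True
Both conjuncts True, so the formula holds.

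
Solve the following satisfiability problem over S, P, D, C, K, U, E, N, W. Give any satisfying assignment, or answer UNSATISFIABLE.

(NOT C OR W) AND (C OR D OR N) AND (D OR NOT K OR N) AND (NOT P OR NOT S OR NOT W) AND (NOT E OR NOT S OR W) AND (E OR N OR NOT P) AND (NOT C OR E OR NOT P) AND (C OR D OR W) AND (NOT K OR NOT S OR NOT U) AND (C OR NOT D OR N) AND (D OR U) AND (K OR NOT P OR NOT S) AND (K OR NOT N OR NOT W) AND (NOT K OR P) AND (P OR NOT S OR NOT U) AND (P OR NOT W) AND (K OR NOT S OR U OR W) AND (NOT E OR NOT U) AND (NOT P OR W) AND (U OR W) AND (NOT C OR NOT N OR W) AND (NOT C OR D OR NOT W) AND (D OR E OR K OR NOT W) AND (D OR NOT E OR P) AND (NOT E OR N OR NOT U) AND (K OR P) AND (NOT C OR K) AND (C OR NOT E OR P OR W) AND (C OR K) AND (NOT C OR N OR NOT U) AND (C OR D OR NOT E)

S = False, P = True, D = False, C = False, K = True, U = True, E = False, N = True, W = True

Set S = False.
Try P = False:
  (NOT K OR P) forces K = False.
  clause (K OR P) is falsified — backtrack.
So P = True.
  then (NOT P OR W) forces W = True.
Set D = False.
  then (D OR U) forces U = True.
  then (NOT E OR NOT U) forces E = False.
  then (NOT C OR D OR NOT W) forces C = False.
  then (D OR E OR K OR NOT W) forces K = True.
  then (C OR D OR N) forces N = True.
All clauses satisfied.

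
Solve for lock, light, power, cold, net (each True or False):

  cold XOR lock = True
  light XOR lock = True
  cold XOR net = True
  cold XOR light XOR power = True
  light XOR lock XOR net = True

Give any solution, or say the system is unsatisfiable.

lock = False, light = True, power = True, cold = True, net = False

cold XOR lock = T XOR F = True ✓
light XOR lock = T XOR F = True ✓
cold XOR net = T XOR F = True ✓
cold XOR light XOR power = T XOR T XOR T = True ✓
light XOR lock XOR net = T XOR F XOR F = True ✓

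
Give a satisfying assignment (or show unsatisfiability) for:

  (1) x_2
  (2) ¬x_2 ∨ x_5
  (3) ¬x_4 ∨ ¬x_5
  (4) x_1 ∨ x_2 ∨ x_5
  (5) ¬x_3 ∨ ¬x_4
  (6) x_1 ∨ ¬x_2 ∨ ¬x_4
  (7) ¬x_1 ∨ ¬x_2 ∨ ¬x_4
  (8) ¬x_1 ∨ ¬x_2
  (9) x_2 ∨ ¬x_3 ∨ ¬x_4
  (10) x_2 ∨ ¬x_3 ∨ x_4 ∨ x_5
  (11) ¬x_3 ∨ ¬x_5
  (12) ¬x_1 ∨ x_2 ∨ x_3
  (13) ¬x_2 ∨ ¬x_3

x_1: False; x_2: True; x_3: False; x_4: False; x_5: True

Unit clause (x_2) forces x_2 = True.
In (¬x_2 ∨ x_5) only x_5 is left, so x_5 = True.
In (¬x_4 ∨ ¬x_5) only ¬x_4 is left, so x_4 = False.
In (¬x_1 ∨ ¬x_2) only ¬x_1 is left, so x_1 = False.
In (¬x_3 ∨ ¬x_5) only ¬x_3 is left, so x_3 = False.
All clauses satisfied.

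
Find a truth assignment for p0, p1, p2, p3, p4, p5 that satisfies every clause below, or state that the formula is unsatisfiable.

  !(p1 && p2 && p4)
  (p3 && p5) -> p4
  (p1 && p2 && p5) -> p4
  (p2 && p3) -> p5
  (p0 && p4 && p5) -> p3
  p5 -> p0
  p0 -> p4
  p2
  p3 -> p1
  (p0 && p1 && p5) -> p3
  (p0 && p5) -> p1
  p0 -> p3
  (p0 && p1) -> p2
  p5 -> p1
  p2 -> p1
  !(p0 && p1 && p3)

p0 = False, p1 = True, p2 = True, p3 = False, p4 = False, p5 = False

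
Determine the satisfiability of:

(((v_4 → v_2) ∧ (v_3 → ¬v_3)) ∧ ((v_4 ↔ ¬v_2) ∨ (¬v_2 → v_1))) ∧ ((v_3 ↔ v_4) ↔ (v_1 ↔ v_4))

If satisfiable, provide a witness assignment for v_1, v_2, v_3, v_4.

v_1=F, v_2=T, v_3=F, v_4=T

  ((v_4 → v_2) ∧ (v_3 → ¬v_3)) ∧ ((v_4 ↔ ¬v_2) ∨ (¬v_2 → v_1)) = True
    (v_4 → v_2) ∧ (v_3 → ¬v_3) = True
      v_4 → v_2 = True
      v_3 → ¬v_3 = True
        ¬v_3 = True
    (v_4 ↔ ¬v_2) ∨ (¬v_2 → v_1) = True
      v_4 ↔ ¬v_2 = False
        ¬v_2 = False
      ¬v_2 → v_1 = True
        ¬v_2 = False
  (v_3 ↔ v_4) ↔ (v_1 ↔ v_4) = True
    v_3 ↔ v_4 = False
    v_1 ↔ v_4 = False
Both conjuncts True, so the formula holds.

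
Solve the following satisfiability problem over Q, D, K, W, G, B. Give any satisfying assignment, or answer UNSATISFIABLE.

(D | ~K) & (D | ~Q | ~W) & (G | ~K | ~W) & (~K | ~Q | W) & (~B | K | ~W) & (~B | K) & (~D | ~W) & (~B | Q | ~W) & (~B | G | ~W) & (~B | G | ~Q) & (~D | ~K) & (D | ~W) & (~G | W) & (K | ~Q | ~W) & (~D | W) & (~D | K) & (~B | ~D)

Q = True, D = False, K = False, W = False, G = False, B = False

Set Q = True.
Try D = True:
  (~D | ~W) forces W = False.
  clause (~D | W) is falsified — backtrack.
So D = False.
  then (D | ~K) forces K = False.
  then (D | ~Q | ~W) forces W = False.
  then (~B | K) forces B = False.
  then (~G | W) forces G = False.
All clauses satisfied.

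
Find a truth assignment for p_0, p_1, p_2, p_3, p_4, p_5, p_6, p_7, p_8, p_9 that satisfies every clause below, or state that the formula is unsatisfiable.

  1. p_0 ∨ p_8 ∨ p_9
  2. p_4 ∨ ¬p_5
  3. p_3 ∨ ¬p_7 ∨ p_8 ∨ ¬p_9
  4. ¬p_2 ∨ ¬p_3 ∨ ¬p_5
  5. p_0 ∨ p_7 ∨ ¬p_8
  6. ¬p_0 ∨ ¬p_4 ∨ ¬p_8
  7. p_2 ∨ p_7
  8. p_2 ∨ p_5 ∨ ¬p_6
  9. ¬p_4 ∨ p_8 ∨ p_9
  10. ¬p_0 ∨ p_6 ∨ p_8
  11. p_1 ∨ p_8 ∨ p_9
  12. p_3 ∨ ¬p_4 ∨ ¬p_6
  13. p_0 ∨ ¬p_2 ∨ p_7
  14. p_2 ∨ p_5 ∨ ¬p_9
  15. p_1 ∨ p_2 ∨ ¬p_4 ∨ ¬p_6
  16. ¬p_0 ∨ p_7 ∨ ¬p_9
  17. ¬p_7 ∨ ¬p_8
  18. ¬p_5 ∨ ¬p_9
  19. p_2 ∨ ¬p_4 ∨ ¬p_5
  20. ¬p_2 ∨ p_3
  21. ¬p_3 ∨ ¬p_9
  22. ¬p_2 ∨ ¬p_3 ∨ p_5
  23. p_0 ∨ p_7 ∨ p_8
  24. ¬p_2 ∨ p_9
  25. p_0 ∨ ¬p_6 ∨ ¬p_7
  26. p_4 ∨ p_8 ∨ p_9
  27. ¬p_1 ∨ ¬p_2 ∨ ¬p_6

Unsatisfiable

Case p_9 = True:
  (¬p_5 ∨ ¬p_9) forces p_5 = False.
  (p_2 ∨ p_5 ∨ ¬p_9) forces p_2 = True.
  (¬p_2 ∨ p_3) forces p_3 = True.
  Clause (¬p_3 ∨ ¬p_9) is falsified — contradiction.
Case p_9 = False:
  (¬p_2 ∨ p_9) forces p_2 = False.
  (p_2 ∨ p_7) forces p_7 = True.
  (¬p_7 ∨ ¬p_8) forces p_8 = False.
  (p_0 ∨ p_8 ∨ p_9) forces p_0 = True.
  (¬p_4 ∨ p_8 ∨ p_9) forces p_4 = False.
  Clause (p_4 ∨ p_8 ∨ p_9) is falsified — contradiction.
Both cases fail, so the formula is unsatisfiable.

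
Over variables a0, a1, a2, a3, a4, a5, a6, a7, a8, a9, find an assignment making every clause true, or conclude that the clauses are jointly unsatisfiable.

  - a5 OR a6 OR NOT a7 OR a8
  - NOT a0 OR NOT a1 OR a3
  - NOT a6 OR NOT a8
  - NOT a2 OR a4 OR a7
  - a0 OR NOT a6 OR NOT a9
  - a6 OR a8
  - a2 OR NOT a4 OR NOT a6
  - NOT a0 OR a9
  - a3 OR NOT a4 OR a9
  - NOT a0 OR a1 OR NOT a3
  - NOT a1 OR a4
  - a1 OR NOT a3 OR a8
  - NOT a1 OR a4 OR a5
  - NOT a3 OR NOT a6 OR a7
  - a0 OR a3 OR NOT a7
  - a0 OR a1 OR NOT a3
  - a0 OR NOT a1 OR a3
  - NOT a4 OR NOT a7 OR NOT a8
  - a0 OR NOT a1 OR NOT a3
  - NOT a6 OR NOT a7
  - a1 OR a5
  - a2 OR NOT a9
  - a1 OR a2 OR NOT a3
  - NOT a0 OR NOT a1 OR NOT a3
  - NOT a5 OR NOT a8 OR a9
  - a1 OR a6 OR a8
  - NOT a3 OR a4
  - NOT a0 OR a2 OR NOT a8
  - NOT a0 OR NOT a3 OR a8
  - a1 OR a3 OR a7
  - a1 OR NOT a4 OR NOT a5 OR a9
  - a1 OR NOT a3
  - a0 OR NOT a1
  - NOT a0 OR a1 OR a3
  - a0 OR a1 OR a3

UNSATISFIABLE

Case a1 = True:
  (NOT a1 OR a4) forces a4 = True.
  (a0 OR NOT a1) forces a0 = True.
  (NOT a0 OR NOT a1 OR a3) forces a3 = True.
  Clause (NOT a0 OR NOT a1 OR NOT a3) is falsified — contradiction.
Case a1 = False:
  (a1 OR a5) forces a5 = True.
  (a1 OR NOT a3) forces a3 = False.
  (a1 OR a3 OR a7) forces a7 = True.
  (a0 OR a3 OR NOT a7) forces a0 = True.
  Clause (NOT a0 OR a1 OR a3) is falsified — contradiction.
Both cases fail, so the formula is unsatisfiable.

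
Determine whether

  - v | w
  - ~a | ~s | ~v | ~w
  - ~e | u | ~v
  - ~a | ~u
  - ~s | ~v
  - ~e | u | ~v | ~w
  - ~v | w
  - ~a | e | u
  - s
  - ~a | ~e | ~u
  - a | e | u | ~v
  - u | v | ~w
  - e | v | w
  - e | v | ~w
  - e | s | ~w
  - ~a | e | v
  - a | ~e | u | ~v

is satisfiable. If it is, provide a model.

Unit clause (s) forces s = True.
In (~s | ~v) only ~v is left, so v = False.
In (v | w) only w is left, so w = True.
In (u | v | ~w) only u is left, so u = True.
In (e | v | ~w) only e is left, so e = True.
In (~a | ~u) only ~a is left, so a = False.
All clauses satisfied.

w: True; v: False; s: True; a: False; e: True; u: True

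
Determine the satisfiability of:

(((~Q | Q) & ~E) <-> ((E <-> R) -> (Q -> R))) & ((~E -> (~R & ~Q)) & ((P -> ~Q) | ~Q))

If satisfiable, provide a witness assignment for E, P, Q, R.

E = False, P = True, Q = False, R = False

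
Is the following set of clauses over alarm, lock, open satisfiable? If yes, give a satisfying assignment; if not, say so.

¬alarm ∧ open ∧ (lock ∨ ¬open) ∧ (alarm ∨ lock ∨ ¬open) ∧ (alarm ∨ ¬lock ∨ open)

alarm = False, lock = True, open = True

Unit clause (¬alarm) forces alarm = False.
Unit clause (open) forces open = True.
In (lock ∨ ¬open) only lock is left, so lock = True.
Check each clause:
  (¬alarm): ¬alarm holds.
  (open): open holds.
  (lock ∨ ¬open): lock holds.
  (alarm ∨ lock ∨ ¬open): lock holds.
  (alarm ∨ ¬lock ∨ open): open holds.
All clauses satisfied.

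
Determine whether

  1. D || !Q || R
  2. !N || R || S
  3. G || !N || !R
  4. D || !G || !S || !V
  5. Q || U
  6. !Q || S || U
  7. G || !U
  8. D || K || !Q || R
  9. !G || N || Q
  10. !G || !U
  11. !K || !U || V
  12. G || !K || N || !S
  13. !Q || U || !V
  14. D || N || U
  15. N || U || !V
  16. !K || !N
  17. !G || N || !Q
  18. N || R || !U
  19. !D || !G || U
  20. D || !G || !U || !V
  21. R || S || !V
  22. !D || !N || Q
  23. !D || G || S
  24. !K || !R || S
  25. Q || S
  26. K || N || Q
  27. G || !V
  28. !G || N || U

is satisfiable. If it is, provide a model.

Try S = False:
  (Q || S) forces Q = True.
  (!Q || S || U) forces U = True.
  (G || !U) forces G = True.
  clause (!G || !U) is falsified — backtrack.
So S = True.
Set Q = True.
Set V = False.
Set D = True.
Try K = True:
  (!K || !U || V) forces U = False.
  (!K || !N) forces N = False.
  (G || !K || N || !S) forces G = True.
  clause (!G || N || !Q) is falsified — backtrack.
So K = False.
Set R = True.
Set U = False.
  then (!D || !G || U) forces G = False.
  then (G || !N || !R) forces N = False.
All clauses satisfied.

S = True, Q = True, V = False, D = True, K = False, R = True, U = False, N = False, G = False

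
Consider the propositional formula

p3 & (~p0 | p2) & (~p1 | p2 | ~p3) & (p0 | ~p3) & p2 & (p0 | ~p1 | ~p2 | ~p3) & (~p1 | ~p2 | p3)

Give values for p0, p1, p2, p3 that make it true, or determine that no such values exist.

p0 = True, p1 = True, p2 = True, p3 = True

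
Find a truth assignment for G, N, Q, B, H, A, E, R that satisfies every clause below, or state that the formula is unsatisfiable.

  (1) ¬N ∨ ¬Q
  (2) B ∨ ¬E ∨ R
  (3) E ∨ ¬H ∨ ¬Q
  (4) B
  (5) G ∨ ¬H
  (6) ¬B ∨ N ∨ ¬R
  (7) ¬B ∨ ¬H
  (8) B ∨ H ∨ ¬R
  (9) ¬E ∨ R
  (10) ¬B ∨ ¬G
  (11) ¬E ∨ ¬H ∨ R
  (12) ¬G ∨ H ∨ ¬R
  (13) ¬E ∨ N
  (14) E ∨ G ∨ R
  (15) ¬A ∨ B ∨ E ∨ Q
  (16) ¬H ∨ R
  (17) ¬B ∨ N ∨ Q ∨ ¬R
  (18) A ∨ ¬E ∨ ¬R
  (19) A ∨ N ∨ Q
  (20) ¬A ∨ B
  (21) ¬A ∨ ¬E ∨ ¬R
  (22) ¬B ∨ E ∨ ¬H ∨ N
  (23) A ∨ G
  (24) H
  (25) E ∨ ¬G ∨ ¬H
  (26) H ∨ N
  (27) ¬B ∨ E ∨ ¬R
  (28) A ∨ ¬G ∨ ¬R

Case B = True:
  (¬B ∨ ¬H) forces H = False.
  Clause (H) is falsified — contradiction.
Case B = False:
  Clause (B) is falsified — contradiction.
Both cases fail, so the formula is unsatisfiable.

Unsatisfiable — no assignment works.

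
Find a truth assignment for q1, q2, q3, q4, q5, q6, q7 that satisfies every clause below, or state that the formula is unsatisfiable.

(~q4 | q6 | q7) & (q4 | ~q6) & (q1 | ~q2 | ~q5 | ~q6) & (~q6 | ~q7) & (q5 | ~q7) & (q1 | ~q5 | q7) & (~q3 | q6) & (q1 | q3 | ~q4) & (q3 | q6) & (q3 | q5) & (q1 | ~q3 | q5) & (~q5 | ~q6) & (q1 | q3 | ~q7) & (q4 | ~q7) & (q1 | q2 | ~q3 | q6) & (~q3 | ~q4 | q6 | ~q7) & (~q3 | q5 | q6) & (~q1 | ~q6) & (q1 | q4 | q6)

Case q6 = True:
  (q4 | ~q6) forces q4 = True.
  (~q6 | ~q7) forces q7 = False.
  (~q5 | ~q6) forces q5 = False.
  (q3 | q5) forces q3 = True.
  (q1 | ~q3 | q5) forces q1 = True.
  Clause (~q1 | ~q6) is falsified — contradiction.
Case q6 = False:
  (~q3 | q6) forces q3 = False.
  Clause (q3 | q6) is falsified — contradiction.
Both cases fail, so the formula is unsatisfiable.

UNSATISFIABLE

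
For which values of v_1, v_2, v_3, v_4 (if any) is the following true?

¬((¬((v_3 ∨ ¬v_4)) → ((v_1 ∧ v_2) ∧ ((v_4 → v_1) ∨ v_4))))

v_1: False, v_2: True, v_3: False, v_4: True

  ¬((¬((v_3 ∨ ¬v_4)) → ((v_1 ∧ v_2) ∧ ((v_4 → v_1) ∨ v_4)))) = True
    ¬((v_3 ∨ ¬v_4)) → ((v_1 ∧ v_2) ∧ ((v_4 → v_1) ∨ v_4)) = False
      ¬((v_3 ∨ ¬v_4)) = True
        v_3 ∨ ¬v_4 = False
          ¬v_4 = False
      (v_1 ∧ v_2) ∧ ((v_4 → v_1) ∨ v_4) = False
        v_1 ∧ v_2 = False
        (v_4 → v_1) ∨ v_4 = True
          v_4 → v_1 = False
The formula evaluates to True.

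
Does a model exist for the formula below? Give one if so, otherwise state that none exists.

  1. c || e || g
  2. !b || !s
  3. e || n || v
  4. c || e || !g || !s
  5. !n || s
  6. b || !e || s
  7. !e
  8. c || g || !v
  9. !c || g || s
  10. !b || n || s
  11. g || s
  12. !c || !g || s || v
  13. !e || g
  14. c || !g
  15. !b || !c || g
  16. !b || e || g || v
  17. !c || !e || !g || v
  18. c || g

v = True, n = True, c = True, s = True, b = False, g = True, e = False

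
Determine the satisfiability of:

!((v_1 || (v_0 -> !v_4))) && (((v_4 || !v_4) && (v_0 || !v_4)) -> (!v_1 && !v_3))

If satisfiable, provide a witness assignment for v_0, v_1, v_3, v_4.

v_0 = True; v_1 = False; v_3 = False; v_4 = True

  !((v_1 || (v_0 -> !v_4))) = True
    v_1 || (v_0 -> !v_4) = False
      v_0 -> !v_4 = False
        !v_4 = False
  ((v_4 || !v_4) && (v_0 || !v_4)) -> (!v_1 && !v_3) = True
    (v_4 || !v_4) && (v_0 || !v_4) = True
      v_4 || !v_4 = True
        !v_4 = False
      v_0 || !v_4 = True
        !v_4 = False
    !v_1 && !v_3 = True
      !v_1 = True
      !v_3 = True
Both conjuncts True, so the formula holds.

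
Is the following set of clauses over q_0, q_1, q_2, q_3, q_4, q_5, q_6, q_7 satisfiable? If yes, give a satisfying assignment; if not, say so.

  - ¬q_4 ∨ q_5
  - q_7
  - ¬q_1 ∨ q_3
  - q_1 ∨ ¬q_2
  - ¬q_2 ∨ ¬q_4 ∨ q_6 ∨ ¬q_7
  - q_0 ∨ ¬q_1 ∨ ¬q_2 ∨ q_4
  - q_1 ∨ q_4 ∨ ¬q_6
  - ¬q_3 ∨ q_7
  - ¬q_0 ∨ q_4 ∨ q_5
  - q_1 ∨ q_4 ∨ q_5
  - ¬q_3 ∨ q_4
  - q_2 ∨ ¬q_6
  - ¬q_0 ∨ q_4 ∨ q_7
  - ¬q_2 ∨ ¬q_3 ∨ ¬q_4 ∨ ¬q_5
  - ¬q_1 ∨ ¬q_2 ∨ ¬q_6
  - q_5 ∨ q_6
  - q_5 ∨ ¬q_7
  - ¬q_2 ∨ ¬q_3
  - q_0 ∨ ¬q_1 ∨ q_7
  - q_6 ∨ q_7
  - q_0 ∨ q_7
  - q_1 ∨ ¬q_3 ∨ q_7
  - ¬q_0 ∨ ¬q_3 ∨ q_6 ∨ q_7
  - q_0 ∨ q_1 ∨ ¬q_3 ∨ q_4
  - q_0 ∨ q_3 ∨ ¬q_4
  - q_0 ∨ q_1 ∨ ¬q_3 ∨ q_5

q_0=T, q_1=F, q_2=F, q_3=F, q_4=T, q_5=T, q_6=F, q_7=T

Unit clause (q_7) forces q_7 = True.
In (q_5 ∨ ¬q_7) only q_5 is left, so q_5 = True.
Set q_0 = True.
Set q_1 = False.
  then (q_1 ∨ ¬q_2) forces q_2 = False.
  then (q_2 ∨ ¬q_6) forces q_6 = False.
Set q_3 = False.
Set q_4 = True.
All clauses satisfied.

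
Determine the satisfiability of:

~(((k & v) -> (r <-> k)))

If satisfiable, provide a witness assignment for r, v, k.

r = False, v = True, k = True

  ~(((k & v) -> (r <-> k))) = True
    (k & v) -> (r <-> k) = False
      k & v = True
      r <-> k = False
The formula evaluates to True.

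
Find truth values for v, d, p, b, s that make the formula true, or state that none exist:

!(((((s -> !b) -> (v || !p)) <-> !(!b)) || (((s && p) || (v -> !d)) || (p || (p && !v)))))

v=T; d=T; p=F; b=F; s=T

  !(((((s -> !b) -> (v || !p)) <-> !(!b)) || (((s && p) || (v -> !d)) || (p || (p && !v))))) = True
    (((s -> !b) -> (v || !p)) <-> !(!b)) || (((s && p) || (v -> !d)) || (p || (p && !v))) = False
      ((s -> !b) -> (v || !p)) <-> !(!b) = False
        (s -> !b) -> (v || !p) = True
          s -> !b = True
            !b = True
          v || !p = True
            !p = True
        !(!b) = False
          !b = True
      ((s && p) || (v -> !d)) || (p || (p && !v)) = False
        (s && p) || (v -> !d) = False
          s && p = False
          v -> !d = False
            !d = False
        p || (p && !v) = False
          p && !v = False
            !v = False
The formula evaluates to True.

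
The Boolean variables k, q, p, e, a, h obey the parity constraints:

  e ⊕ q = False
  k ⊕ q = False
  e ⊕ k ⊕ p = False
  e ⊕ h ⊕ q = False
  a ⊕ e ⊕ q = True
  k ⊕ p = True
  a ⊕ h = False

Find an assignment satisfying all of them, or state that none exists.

Adding constraints 4, 5, 7 mod 2: every variable appears an even number of times on the left, so the left side is 0.
But the right sides sum to 1 (mod 2). 0 ≠ 1 — the system is inconsistent.

No satisfying assignment exists.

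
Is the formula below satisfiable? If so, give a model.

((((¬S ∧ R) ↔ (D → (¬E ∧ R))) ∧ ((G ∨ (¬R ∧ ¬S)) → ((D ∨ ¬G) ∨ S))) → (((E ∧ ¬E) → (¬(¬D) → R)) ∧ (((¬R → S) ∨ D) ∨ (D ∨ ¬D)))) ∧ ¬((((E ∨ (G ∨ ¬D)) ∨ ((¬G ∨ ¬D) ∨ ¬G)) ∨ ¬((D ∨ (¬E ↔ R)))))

No satisfying assignment exists.

The conjunct ¬((((E ∨ (G ∨ ¬D)) ∨ ((¬G ∨ ¬D) ∨ ¬G)) ∨ ¬((D ∨ (¬E ↔ R))))) is unsatisfiable on its own:
  G = True: this becomes ¬((True ∨ ¬((D ∨ (¬E ↔ R))))) = False.
  G = False: this becomes ¬((True ∨ ¬((D ∨ (¬E ↔ R))))) = False.
So the whole conjunction is unsatisfiable.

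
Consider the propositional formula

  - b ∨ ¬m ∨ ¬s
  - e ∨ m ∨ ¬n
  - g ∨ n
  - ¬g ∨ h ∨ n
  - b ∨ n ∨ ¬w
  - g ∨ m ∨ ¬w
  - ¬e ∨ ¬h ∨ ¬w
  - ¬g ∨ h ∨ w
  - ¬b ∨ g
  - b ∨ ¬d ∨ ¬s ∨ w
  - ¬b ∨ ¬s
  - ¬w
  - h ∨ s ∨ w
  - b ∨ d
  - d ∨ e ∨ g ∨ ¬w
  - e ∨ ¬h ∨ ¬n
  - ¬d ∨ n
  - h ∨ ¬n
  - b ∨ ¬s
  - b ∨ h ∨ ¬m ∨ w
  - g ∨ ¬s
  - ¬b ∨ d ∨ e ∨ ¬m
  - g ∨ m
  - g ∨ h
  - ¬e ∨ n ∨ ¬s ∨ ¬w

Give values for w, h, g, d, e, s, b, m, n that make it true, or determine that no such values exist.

w: False, h: True, g: True, d: False, e: True, s: False, b: True, m: False, n: True

Unit clause (¬w) forces w = False.
Try h = False:
  (¬g ∨ h ∨ w) forces g = False.
  clause (g ∨ h) is falsified — backtrack.
So h = True.
Set g = True.
Set d = False.
  then (b ∨ d) forces b = True.
  then (¬b ∨ ¬s) forces s = False.
Set e = True.
Set m = False.
Set n = True.
All clauses satisfied.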